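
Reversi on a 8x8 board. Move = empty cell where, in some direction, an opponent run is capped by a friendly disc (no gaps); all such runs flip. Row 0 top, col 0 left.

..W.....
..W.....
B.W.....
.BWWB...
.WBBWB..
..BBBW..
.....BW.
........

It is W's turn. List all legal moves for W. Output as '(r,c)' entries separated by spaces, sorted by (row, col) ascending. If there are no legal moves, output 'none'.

Answer: (2,1) (2,4) (3,0) (3,5) (4,0) (4,6) (5,1) (6,2) (6,3) (6,4) (7,5) (7,6)

Derivation:
(1,0): no bracket -> illegal
(1,1): no bracket -> illegal
(2,1): flips 1 -> legal
(2,3): no bracket -> illegal
(2,4): flips 1 -> legal
(2,5): no bracket -> illegal
(3,0): flips 1 -> legal
(3,5): flips 2 -> legal
(3,6): no bracket -> illegal
(4,0): flips 1 -> legal
(4,6): flips 1 -> legal
(5,1): flips 4 -> legal
(5,6): no bracket -> illegal
(6,1): no bracket -> illegal
(6,2): flips 3 -> legal
(6,3): flips 3 -> legal
(6,4): flips 2 -> legal
(7,4): no bracket -> illegal
(7,5): flips 1 -> legal
(7,6): flips 3 -> legal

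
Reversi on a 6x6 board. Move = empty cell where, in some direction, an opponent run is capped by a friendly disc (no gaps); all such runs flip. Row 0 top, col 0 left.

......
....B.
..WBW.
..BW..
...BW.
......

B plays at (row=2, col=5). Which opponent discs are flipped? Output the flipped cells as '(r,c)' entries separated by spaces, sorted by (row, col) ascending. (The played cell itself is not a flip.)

Answer: (2,4)

Derivation:
Dir NW: first cell 'B' (not opp) -> no flip
Dir N: first cell '.' (not opp) -> no flip
Dir NE: edge -> no flip
Dir W: opp run (2,4) capped by B -> flip
Dir E: edge -> no flip
Dir SW: first cell '.' (not opp) -> no flip
Dir S: first cell '.' (not opp) -> no flip
Dir SE: edge -> no flip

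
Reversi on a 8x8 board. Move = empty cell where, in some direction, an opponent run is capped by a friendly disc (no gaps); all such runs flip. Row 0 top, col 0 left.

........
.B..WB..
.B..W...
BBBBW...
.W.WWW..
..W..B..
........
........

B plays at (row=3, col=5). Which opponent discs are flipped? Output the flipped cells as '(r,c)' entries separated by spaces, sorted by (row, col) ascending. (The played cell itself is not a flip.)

Dir NW: opp run (2,4), next='.' -> no flip
Dir N: first cell '.' (not opp) -> no flip
Dir NE: first cell '.' (not opp) -> no flip
Dir W: opp run (3,4) capped by B -> flip
Dir E: first cell '.' (not opp) -> no flip
Dir SW: opp run (4,4), next='.' -> no flip
Dir S: opp run (4,5) capped by B -> flip
Dir SE: first cell '.' (not opp) -> no flip

Answer: (3,4) (4,5)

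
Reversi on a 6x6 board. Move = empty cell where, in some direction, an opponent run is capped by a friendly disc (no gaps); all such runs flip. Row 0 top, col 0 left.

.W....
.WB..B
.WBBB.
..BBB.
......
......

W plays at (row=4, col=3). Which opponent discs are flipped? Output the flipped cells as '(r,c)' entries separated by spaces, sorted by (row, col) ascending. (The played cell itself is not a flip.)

Dir NW: opp run (3,2) capped by W -> flip
Dir N: opp run (3,3) (2,3), next='.' -> no flip
Dir NE: opp run (3,4), next='.' -> no flip
Dir W: first cell '.' (not opp) -> no flip
Dir E: first cell '.' (not opp) -> no flip
Dir SW: first cell '.' (not opp) -> no flip
Dir S: first cell '.' (not opp) -> no flip
Dir SE: first cell '.' (not opp) -> no flip

Answer: (3,2)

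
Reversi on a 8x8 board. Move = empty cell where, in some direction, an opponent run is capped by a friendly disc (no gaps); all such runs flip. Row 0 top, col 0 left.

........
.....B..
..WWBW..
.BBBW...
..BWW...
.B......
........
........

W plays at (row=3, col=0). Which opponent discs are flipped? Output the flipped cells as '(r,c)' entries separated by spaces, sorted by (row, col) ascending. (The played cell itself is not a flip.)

Dir NW: edge -> no flip
Dir N: first cell '.' (not opp) -> no flip
Dir NE: first cell '.' (not opp) -> no flip
Dir W: edge -> no flip
Dir E: opp run (3,1) (3,2) (3,3) capped by W -> flip
Dir SW: edge -> no flip
Dir S: first cell '.' (not opp) -> no flip
Dir SE: first cell '.' (not opp) -> no flip

Answer: (3,1) (3,2) (3,3)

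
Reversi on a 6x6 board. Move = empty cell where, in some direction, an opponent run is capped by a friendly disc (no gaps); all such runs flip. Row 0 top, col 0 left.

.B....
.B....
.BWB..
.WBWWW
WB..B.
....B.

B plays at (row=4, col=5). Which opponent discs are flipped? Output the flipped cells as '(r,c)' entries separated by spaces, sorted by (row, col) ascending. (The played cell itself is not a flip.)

Dir NW: opp run (3,4) capped by B -> flip
Dir N: opp run (3,5), next='.' -> no flip
Dir NE: edge -> no flip
Dir W: first cell 'B' (not opp) -> no flip
Dir E: edge -> no flip
Dir SW: first cell 'B' (not opp) -> no flip
Dir S: first cell '.' (not opp) -> no flip
Dir SE: edge -> no flip

Answer: (3,4)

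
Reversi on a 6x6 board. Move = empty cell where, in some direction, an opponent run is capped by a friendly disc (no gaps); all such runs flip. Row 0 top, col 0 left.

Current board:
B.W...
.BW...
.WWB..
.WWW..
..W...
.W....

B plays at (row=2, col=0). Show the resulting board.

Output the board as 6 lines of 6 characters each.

Place B at (2,0); scan 8 dirs for brackets.
Dir NW: edge -> no flip
Dir N: first cell '.' (not opp) -> no flip
Dir NE: first cell 'B' (not opp) -> no flip
Dir W: edge -> no flip
Dir E: opp run (2,1) (2,2) capped by B -> flip
Dir SW: edge -> no flip
Dir S: first cell '.' (not opp) -> no flip
Dir SE: opp run (3,1) (4,2), next='.' -> no flip
All flips: (2,1) (2,2)

Answer: B.W...
.BW...
BBBB..
.WWW..
..W...
.W....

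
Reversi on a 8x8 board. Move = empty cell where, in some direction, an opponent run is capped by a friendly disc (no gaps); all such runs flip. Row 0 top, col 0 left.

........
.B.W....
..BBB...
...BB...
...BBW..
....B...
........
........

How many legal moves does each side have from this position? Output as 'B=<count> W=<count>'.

Answer: B=6 W=6

Derivation:
-- B to move --
(0,2): flips 1 -> legal
(0,3): flips 1 -> legal
(0,4): flips 1 -> legal
(1,2): no bracket -> illegal
(1,4): no bracket -> illegal
(3,5): no bracket -> illegal
(3,6): flips 1 -> legal
(4,6): flips 1 -> legal
(5,5): no bracket -> illegal
(5,6): flips 1 -> legal
B mobility = 6
-- W to move --
(0,0): no bracket -> illegal
(0,1): no bracket -> illegal
(0,2): no bracket -> illegal
(1,0): no bracket -> illegal
(1,2): flips 2 -> legal
(1,4): no bracket -> illegal
(1,5): no bracket -> illegal
(2,0): no bracket -> illegal
(2,1): no bracket -> illegal
(2,5): no bracket -> illegal
(3,1): flips 1 -> legal
(3,2): no bracket -> illegal
(3,5): flips 1 -> legal
(4,2): flips 2 -> legal
(5,2): no bracket -> illegal
(5,3): flips 3 -> legal
(5,5): no bracket -> illegal
(6,3): flips 1 -> legal
(6,4): no bracket -> illegal
(6,5): no bracket -> illegal
W mobility = 6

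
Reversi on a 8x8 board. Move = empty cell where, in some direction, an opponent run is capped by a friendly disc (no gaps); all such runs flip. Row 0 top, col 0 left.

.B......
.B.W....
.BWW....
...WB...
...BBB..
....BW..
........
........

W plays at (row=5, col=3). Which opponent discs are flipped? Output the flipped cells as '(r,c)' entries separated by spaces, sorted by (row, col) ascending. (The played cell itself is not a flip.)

Dir NW: first cell '.' (not opp) -> no flip
Dir N: opp run (4,3) capped by W -> flip
Dir NE: opp run (4,4), next='.' -> no flip
Dir W: first cell '.' (not opp) -> no flip
Dir E: opp run (5,4) capped by W -> flip
Dir SW: first cell '.' (not opp) -> no flip
Dir S: first cell '.' (not opp) -> no flip
Dir SE: first cell '.' (not opp) -> no flip

Answer: (4,3) (5,4)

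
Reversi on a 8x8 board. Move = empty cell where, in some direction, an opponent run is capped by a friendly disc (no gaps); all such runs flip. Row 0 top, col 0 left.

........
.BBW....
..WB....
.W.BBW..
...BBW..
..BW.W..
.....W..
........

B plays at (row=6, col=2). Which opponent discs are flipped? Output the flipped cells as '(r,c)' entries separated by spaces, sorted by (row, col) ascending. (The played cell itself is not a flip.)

Dir NW: first cell '.' (not opp) -> no flip
Dir N: first cell 'B' (not opp) -> no flip
Dir NE: opp run (5,3) capped by B -> flip
Dir W: first cell '.' (not opp) -> no flip
Dir E: first cell '.' (not opp) -> no flip
Dir SW: first cell '.' (not opp) -> no flip
Dir S: first cell '.' (not opp) -> no flip
Dir SE: first cell '.' (not opp) -> no flip

Answer: (5,3)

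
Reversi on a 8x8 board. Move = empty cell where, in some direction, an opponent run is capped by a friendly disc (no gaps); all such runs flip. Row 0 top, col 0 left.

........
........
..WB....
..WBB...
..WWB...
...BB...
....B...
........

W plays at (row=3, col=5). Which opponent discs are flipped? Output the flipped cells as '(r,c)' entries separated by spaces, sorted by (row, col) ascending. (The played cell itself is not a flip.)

Answer: (3,3) (3,4)

Derivation:
Dir NW: first cell '.' (not opp) -> no flip
Dir N: first cell '.' (not opp) -> no flip
Dir NE: first cell '.' (not opp) -> no flip
Dir W: opp run (3,4) (3,3) capped by W -> flip
Dir E: first cell '.' (not opp) -> no flip
Dir SW: opp run (4,4) (5,3), next='.' -> no flip
Dir S: first cell '.' (not opp) -> no flip
Dir SE: first cell '.' (not opp) -> no flip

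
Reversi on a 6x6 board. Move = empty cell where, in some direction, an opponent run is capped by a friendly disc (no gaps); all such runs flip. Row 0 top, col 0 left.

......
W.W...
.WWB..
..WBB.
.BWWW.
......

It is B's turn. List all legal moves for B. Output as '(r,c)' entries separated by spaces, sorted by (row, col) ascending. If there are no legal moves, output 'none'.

(0,0): no bracket -> illegal
(0,1): flips 1 -> legal
(0,2): no bracket -> illegal
(0,3): no bracket -> illegal
(1,1): flips 1 -> legal
(1,3): no bracket -> illegal
(2,0): flips 2 -> legal
(3,0): no bracket -> illegal
(3,1): flips 1 -> legal
(3,5): no bracket -> illegal
(4,5): flips 3 -> legal
(5,1): flips 1 -> legal
(5,2): flips 1 -> legal
(5,3): flips 1 -> legal
(5,4): flips 1 -> legal
(5,5): flips 1 -> legal

Answer: (0,1) (1,1) (2,0) (3,1) (4,5) (5,1) (5,2) (5,3) (5,4) (5,5)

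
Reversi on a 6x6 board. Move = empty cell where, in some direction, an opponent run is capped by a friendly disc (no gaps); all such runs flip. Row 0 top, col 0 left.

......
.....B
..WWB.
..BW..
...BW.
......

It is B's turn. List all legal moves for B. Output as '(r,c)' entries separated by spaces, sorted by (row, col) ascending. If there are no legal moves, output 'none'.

Answer: (1,2) (1,3) (1,4) (2,1) (3,4) (4,2) (4,5)

Derivation:
(1,1): no bracket -> illegal
(1,2): flips 1 -> legal
(1,3): flips 2 -> legal
(1,4): flips 1 -> legal
(2,1): flips 2 -> legal
(3,1): no bracket -> illegal
(3,4): flips 1 -> legal
(3,5): no bracket -> illegal
(4,2): flips 1 -> legal
(4,5): flips 1 -> legal
(5,3): no bracket -> illegal
(5,4): no bracket -> illegal
(5,5): no bracket -> illegal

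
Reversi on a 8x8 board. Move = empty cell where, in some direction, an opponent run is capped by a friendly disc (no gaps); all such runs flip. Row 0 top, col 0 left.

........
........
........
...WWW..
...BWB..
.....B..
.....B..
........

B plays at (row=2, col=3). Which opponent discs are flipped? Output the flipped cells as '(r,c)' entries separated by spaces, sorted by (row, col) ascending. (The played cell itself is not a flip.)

Dir NW: first cell '.' (not opp) -> no flip
Dir N: first cell '.' (not opp) -> no flip
Dir NE: first cell '.' (not opp) -> no flip
Dir W: first cell '.' (not opp) -> no flip
Dir E: first cell '.' (not opp) -> no flip
Dir SW: first cell '.' (not opp) -> no flip
Dir S: opp run (3,3) capped by B -> flip
Dir SE: opp run (3,4) capped by B -> flip

Answer: (3,3) (3,4)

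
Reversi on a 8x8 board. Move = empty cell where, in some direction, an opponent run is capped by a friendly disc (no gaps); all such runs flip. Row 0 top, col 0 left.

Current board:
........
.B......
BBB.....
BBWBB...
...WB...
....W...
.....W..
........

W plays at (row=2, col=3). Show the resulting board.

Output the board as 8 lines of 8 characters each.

Place W at (2,3); scan 8 dirs for brackets.
Dir NW: first cell '.' (not opp) -> no flip
Dir N: first cell '.' (not opp) -> no flip
Dir NE: first cell '.' (not opp) -> no flip
Dir W: opp run (2,2) (2,1) (2,0), next=edge -> no flip
Dir E: first cell '.' (not opp) -> no flip
Dir SW: first cell 'W' (not opp) -> no flip
Dir S: opp run (3,3) capped by W -> flip
Dir SE: opp run (3,4), next='.' -> no flip
All flips: (3,3)

Answer: ........
.B......
BBBW....
BBWWB...
...WB...
....W...
.....W..
........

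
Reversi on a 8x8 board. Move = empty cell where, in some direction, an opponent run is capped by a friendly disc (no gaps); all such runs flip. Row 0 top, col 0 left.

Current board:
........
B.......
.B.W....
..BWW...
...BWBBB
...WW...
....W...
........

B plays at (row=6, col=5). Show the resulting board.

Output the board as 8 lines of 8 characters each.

Place B at (6,5); scan 8 dirs for brackets.
Dir NW: opp run (5,4) capped by B -> flip
Dir N: first cell '.' (not opp) -> no flip
Dir NE: first cell '.' (not opp) -> no flip
Dir W: opp run (6,4), next='.' -> no flip
Dir E: first cell '.' (not opp) -> no flip
Dir SW: first cell '.' (not opp) -> no flip
Dir S: first cell '.' (not opp) -> no flip
Dir SE: first cell '.' (not opp) -> no flip
All flips: (5,4)

Answer: ........
B.......
.B.W....
..BWW...
...BWBBB
...WB...
....WB..
........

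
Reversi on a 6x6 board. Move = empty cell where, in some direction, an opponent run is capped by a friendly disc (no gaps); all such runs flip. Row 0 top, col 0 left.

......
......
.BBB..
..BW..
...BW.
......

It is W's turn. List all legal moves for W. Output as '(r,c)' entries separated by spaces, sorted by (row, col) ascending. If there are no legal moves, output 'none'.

Answer: (1,1) (1,3) (3,1) (4,2) (5,3)

Derivation:
(1,0): no bracket -> illegal
(1,1): flips 1 -> legal
(1,2): no bracket -> illegal
(1,3): flips 1 -> legal
(1,4): no bracket -> illegal
(2,0): no bracket -> illegal
(2,4): no bracket -> illegal
(3,0): no bracket -> illegal
(3,1): flips 1 -> legal
(3,4): no bracket -> illegal
(4,1): no bracket -> illegal
(4,2): flips 1 -> legal
(5,2): no bracket -> illegal
(5,3): flips 1 -> legal
(5,4): no bracket -> illegal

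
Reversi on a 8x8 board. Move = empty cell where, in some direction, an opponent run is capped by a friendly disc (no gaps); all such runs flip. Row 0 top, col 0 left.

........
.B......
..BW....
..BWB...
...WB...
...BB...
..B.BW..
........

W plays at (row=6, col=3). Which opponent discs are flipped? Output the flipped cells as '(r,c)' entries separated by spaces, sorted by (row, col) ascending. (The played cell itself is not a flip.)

Answer: (5,3) (6,4)

Derivation:
Dir NW: first cell '.' (not opp) -> no flip
Dir N: opp run (5,3) capped by W -> flip
Dir NE: opp run (5,4), next='.' -> no flip
Dir W: opp run (6,2), next='.' -> no flip
Dir E: opp run (6,4) capped by W -> flip
Dir SW: first cell '.' (not opp) -> no flip
Dir S: first cell '.' (not opp) -> no flip
Dir SE: first cell '.' (not opp) -> no flip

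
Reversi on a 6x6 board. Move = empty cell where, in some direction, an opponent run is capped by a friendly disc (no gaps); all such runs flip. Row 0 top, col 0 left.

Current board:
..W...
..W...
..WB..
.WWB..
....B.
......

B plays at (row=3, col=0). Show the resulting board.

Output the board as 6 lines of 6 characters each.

Answer: ..W...
..W...
..WB..
BBBB..
....B.
......

Derivation:
Place B at (3,0); scan 8 dirs for brackets.
Dir NW: edge -> no flip
Dir N: first cell '.' (not opp) -> no flip
Dir NE: first cell '.' (not opp) -> no flip
Dir W: edge -> no flip
Dir E: opp run (3,1) (3,2) capped by B -> flip
Dir SW: edge -> no flip
Dir S: first cell '.' (not opp) -> no flip
Dir SE: first cell '.' (not opp) -> no flip
All flips: (3,1) (3,2)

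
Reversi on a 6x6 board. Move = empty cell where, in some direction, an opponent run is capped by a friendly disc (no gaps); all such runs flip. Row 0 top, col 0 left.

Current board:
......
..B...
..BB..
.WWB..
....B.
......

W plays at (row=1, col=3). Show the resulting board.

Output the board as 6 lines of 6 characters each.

Place W at (1,3); scan 8 dirs for brackets.
Dir NW: first cell '.' (not opp) -> no flip
Dir N: first cell '.' (not opp) -> no flip
Dir NE: first cell '.' (not opp) -> no flip
Dir W: opp run (1,2), next='.' -> no flip
Dir E: first cell '.' (not opp) -> no flip
Dir SW: opp run (2,2) capped by W -> flip
Dir S: opp run (2,3) (3,3), next='.' -> no flip
Dir SE: first cell '.' (not opp) -> no flip
All flips: (2,2)

Answer: ......
..BW..
..WB..
.WWB..
....B.
......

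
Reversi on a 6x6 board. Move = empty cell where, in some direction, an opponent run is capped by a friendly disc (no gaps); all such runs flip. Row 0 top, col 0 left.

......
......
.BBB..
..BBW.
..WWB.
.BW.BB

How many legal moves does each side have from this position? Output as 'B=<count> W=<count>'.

Answer: B=5 W=7

Derivation:
-- B to move --
(2,4): flips 1 -> legal
(2,5): no bracket -> illegal
(3,1): no bracket -> illegal
(3,5): flips 1 -> legal
(4,1): flips 2 -> legal
(4,5): flips 1 -> legal
(5,3): flips 2 -> legal
B mobility = 5
-- W to move --
(1,0): flips 2 -> legal
(1,1): no bracket -> illegal
(1,2): flips 3 -> legal
(1,3): flips 2 -> legal
(1,4): no bracket -> illegal
(2,0): no bracket -> illegal
(2,4): flips 1 -> legal
(3,0): no bracket -> illegal
(3,1): flips 2 -> legal
(3,5): no bracket -> illegal
(4,0): no bracket -> illegal
(4,1): no bracket -> illegal
(4,5): flips 1 -> legal
(5,0): flips 1 -> legal
(5,3): no bracket -> illegal
W mobility = 7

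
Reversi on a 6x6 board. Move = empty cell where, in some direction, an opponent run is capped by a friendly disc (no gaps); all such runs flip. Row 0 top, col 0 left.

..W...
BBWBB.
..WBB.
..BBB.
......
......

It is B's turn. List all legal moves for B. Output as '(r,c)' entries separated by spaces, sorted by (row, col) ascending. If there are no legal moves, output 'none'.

(0,1): flips 1 -> legal
(0,3): no bracket -> illegal
(2,1): flips 1 -> legal
(3,1): flips 1 -> legal

Answer: (0,1) (2,1) (3,1)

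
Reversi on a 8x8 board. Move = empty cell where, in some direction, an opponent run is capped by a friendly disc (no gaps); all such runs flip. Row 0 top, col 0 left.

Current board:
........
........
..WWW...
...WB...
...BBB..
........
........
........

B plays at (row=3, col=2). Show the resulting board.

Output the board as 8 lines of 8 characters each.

Answer: ........
........
..WWW...
..BBB...
...BBB..
........
........
........

Derivation:
Place B at (3,2); scan 8 dirs for brackets.
Dir NW: first cell '.' (not opp) -> no flip
Dir N: opp run (2,2), next='.' -> no flip
Dir NE: opp run (2,3), next='.' -> no flip
Dir W: first cell '.' (not opp) -> no flip
Dir E: opp run (3,3) capped by B -> flip
Dir SW: first cell '.' (not opp) -> no flip
Dir S: first cell '.' (not opp) -> no flip
Dir SE: first cell 'B' (not opp) -> no flip
All flips: (3,3)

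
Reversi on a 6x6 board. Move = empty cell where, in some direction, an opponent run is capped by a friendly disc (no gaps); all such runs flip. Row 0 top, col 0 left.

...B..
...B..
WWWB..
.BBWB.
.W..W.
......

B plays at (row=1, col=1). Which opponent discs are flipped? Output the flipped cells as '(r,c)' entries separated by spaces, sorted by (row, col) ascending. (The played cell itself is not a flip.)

Answer: (2,1)

Derivation:
Dir NW: first cell '.' (not opp) -> no flip
Dir N: first cell '.' (not opp) -> no flip
Dir NE: first cell '.' (not opp) -> no flip
Dir W: first cell '.' (not opp) -> no flip
Dir E: first cell '.' (not opp) -> no flip
Dir SW: opp run (2,0), next=edge -> no flip
Dir S: opp run (2,1) capped by B -> flip
Dir SE: opp run (2,2) (3,3) (4,4), next='.' -> no flip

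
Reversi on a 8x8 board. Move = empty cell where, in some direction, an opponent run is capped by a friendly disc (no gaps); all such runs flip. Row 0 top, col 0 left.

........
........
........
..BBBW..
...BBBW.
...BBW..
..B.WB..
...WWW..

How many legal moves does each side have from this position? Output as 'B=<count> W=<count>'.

-- B to move --
(2,4): no bracket -> illegal
(2,5): flips 1 -> legal
(2,6): flips 1 -> legal
(3,6): flips 1 -> legal
(3,7): no bracket -> illegal
(4,7): flips 1 -> legal
(5,6): flips 1 -> legal
(5,7): no bracket -> illegal
(6,3): flips 1 -> legal
(6,6): flips 1 -> legal
(7,2): no bracket -> illegal
(7,6): no bracket -> illegal
B mobility = 7
-- W to move --
(2,1): no bracket -> illegal
(2,2): flips 2 -> legal
(2,3): no bracket -> illegal
(2,4): flips 3 -> legal
(2,5): no bracket -> illegal
(3,1): flips 3 -> legal
(3,6): no bracket -> illegal
(4,1): no bracket -> illegal
(4,2): flips 4 -> legal
(5,1): flips 1 -> legal
(5,2): flips 2 -> legal
(5,6): flips 1 -> legal
(6,1): no bracket -> illegal
(6,3): no bracket -> illegal
(6,6): flips 1 -> legal
(7,1): flips 3 -> legal
(7,2): no bracket -> illegal
(7,6): no bracket -> illegal
W mobility = 9

Answer: B=7 W=9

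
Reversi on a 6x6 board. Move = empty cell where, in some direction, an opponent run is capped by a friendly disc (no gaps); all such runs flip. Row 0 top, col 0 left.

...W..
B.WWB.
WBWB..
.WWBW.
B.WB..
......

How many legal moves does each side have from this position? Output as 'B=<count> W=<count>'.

-- B to move --
(0,1): flips 1 -> legal
(0,2): no bracket -> illegal
(0,4): flips 3 -> legal
(1,1): flips 3 -> legal
(2,4): no bracket -> illegal
(2,5): flips 1 -> legal
(3,0): flips 3 -> legal
(3,5): flips 1 -> legal
(4,1): flips 3 -> legal
(4,4): no bracket -> illegal
(4,5): flips 1 -> legal
(5,1): flips 1 -> legal
(5,2): no bracket -> illegal
(5,3): no bracket -> illegal
B mobility = 9
-- W to move --
(0,0): flips 1 -> legal
(0,1): no bracket -> illegal
(0,4): no bracket -> illegal
(0,5): flips 2 -> legal
(1,1): flips 1 -> legal
(1,5): flips 1 -> legal
(2,4): flips 2 -> legal
(2,5): flips 1 -> legal
(3,0): flips 1 -> legal
(4,1): no bracket -> illegal
(4,4): flips 2 -> legal
(5,0): no bracket -> illegal
(5,1): no bracket -> illegal
(5,2): flips 1 -> legal
(5,3): flips 3 -> legal
(5,4): flips 1 -> legal
W mobility = 11

Answer: B=9 W=11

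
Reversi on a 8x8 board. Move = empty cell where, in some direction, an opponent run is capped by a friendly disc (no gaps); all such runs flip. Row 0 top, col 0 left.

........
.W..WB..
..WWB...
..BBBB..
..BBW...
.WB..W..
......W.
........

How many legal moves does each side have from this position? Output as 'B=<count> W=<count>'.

Answer: B=12 W=8

Derivation:
-- B to move --
(0,0): flips 2 -> legal
(0,1): no bracket -> illegal
(0,2): no bracket -> illegal
(0,3): no bracket -> illegal
(0,4): flips 1 -> legal
(0,5): flips 2 -> legal
(1,0): no bracket -> illegal
(1,2): flips 2 -> legal
(1,3): flips 2 -> legal
(2,0): no bracket -> illegal
(2,1): flips 2 -> legal
(2,5): no bracket -> illegal
(3,1): no bracket -> illegal
(4,0): no bracket -> illegal
(4,1): no bracket -> illegal
(4,5): flips 1 -> legal
(4,6): no bracket -> illegal
(5,0): flips 1 -> legal
(5,3): flips 1 -> legal
(5,4): flips 1 -> legal
(5,6): no bracket -> illegal
(5,7): no bracket -> illegal
(6,0): flips 1 -> legal
(6,1): no bracket -> illegal
(6,2): no bracket -> illegal
(6,4): no bracket -> illegal
(6,5): no bracket -> illegal
(6,7): no bracket -> illegal
(7,5): no bracket -> illegal
(7,6): no bracket -> illegal
(7,7): flips 3 -> legal
B mobility = 12
-- W to move --
(0,4): no bracket -> illegal
(0,5): no bracket -> illegal
(0,6): flips 4 -> legal
(1,3): no bracket -> illegal
(1,6): flips 1 -> legal
(2,1): no bracket -> illegal
(2,5): flips 1 -> legal
(2,6): flips 1 -> legal
(3,1): no bracket -> illegal
(3,6): no bracket -> illegal
(4,1): flips 3 -> legal
(4,5): flips 1 -> legal
(4,6): no bracket -> illegal
(5,3): flips 3 -> legal
(5,4): no bracket -> illegal
(6,1): no bracket -> illegal
(6,2): flips 3 -> legal
(6,3): no bracket -> illegal
W mobility = 8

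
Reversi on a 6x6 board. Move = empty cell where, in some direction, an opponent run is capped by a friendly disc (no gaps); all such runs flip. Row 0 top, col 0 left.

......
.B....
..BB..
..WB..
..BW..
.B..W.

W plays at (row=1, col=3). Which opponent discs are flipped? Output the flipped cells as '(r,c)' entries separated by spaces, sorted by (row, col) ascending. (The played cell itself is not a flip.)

Answer: (2,3) (3,3)

Derivation:
Dir NW: first cell '.' (not opp) -> no flip
Dir N: first cell '.' (not opp) -> no flip
Dir NE: first cell '.' (not opp) -> no flip
Dir W: first cell '.' (not opp) -> no flip
Dir E: first cell '.' (not opp) -> no flip
Dir SW: opp run (2,2), next='.' -> no flip
Dir S: opp run (2,3) (3,3) capped by W -> flip
Dir SE: first cell '.' (not opp) -> no flip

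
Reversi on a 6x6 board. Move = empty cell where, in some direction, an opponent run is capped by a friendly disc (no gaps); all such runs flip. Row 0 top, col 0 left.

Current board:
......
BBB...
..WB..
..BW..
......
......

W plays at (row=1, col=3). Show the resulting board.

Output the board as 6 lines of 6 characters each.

Place W at (1,3); scan 8 dirs for brackets.
Dir NW: first cell '.' (not opp) -> no flip
Dir N: first cell '.' (not opp) -> no flip
Dir NE: first cell '.' (not opp) -> no flip
Dir W: opp run (1,2) (1,1) (1,0), next=edge -> no flip
Dir E: first cell '.' (not opp) -> no flip
Dir SW: first cell 'W' (not opp) -> no flip
Dir S: opp run (2,3) capped by W -> flip
Dir SE: first cell '.' (not opp) -> no flip
All flips: (2,3)

Answer: ......
BBBW..
..WW..
..BW..
......
......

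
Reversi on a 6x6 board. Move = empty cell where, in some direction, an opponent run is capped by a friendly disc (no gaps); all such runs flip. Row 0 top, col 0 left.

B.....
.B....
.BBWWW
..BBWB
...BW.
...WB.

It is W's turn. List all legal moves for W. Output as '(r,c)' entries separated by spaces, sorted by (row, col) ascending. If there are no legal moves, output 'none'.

(0,1): no bracket -> illegal
(0,2): no bracket -> illegal
(1,0): no bracket -> illegal
(1,2): no bracket -> illegal
(1,3): no bracket -> illegal
(2,0): flips 2 -> legal
(3,0): no bracket -> illegal
(3,1): flips 2 -> legal
(4,1): flips 1 -> legal
(4,2): flips 2 -> legal
(4,5): flips 1 -> legal
(5,2): flips 1 -> legal
(5,5): flips 1 -> legal

Answer: (2,0) (3,1) (4,1) (4,2) (4,5) (5,2) (5,5)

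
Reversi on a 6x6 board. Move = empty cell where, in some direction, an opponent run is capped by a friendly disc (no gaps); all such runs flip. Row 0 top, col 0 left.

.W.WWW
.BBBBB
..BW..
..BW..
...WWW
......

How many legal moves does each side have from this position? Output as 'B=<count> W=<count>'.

-- B to move --
(0,0): no bracket -> illegal
(0,2): no bracket -> illegal
(1,0): no bracket -> illegal
(2,4): flips 1 -> legal
(3,4): flips 2 -> legal
(3,5): no bracket -> illegal
(4,2): no bracket -> illegal
(5,2): no bracket -> illegal
(5,3): flips 3 -> legal
(5,4): flips 1 -> legal
(5,5): flips 2 -> legal
B mobility = 5
-- W to move --
(0,0): flips 2 -> legal
(0,2): no bracket -> illegal
(1,0): no bracket -> illegal
(2,0): no bracket -> illegal
(2,1): flips 4 -> legal
(2,4): flips 1 -> legal
(2,5): flips 2 -> legal
(3,1): flips 3 -> legal
(4,1): flips 1 -> legal
(4,2): no bracket -> illegal
W mobility = 6

Answer: B=5 W=6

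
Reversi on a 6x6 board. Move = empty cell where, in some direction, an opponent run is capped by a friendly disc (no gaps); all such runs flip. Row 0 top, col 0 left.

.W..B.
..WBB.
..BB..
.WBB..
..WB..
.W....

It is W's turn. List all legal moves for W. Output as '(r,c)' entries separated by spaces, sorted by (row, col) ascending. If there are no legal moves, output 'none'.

Answer: (1,5) (2,4) (3,4) (4,4)

Derivation:
(0,2): no bracket -> illegal
(0,3): no bracket -> illegal
(0,5): no bracket -> illegal
(1,1): no bracket -> illegal
(1,5): flips 2 -> legal
(2,1): no bracket -> illegal
(2,4): flips 1 -> legal
(2,5): no bracket -> illegal
(3,4): flips 3 -> legal
(4,1): no bracket -> illegal
(4,4): flips 1 -> legal
(5,2): no bracket -> illegal
(5,3): no bracket -> illegal
(5,4): no bracket -> illegal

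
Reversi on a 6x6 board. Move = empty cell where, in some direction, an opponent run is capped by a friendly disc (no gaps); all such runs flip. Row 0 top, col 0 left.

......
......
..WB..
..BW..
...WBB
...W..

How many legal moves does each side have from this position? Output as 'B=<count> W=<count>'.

Answer: B=6 W=7

Derivation:
-- B to move --
(1,1): flips 2 -> legal
(1,2): flips 1 -> legal
(1,3): no bracket -> illegal
(2,1): flips 1 -> legal
(2,4): no bracket -> illegal
(3,1): no bracket -> illegal
(3,4): flips 1 -> legal
(4,2): flips 1 -> legal
(5,2): no bracket -> illegal
(5,4): flips 1 -> legal
B mobility = 6
-- W to move --
(1,2): no bracket -> illegal
(1,3): flips 1 -> legal
(1,4): no bracket -> illegal
(2,1): flips 1 -> legal
(2,4): flips 1 -> legal
(3,1): flips 1 -> legal
(3,4): no bracket -> illegal
(3,5): flips 1 -> legal
(4,1): no bracket -> illegal
(4,2): flips 1 -> legal
(5,4): no bracket -> illegal
(5,5): flips 1 -> legal
W mobility = 7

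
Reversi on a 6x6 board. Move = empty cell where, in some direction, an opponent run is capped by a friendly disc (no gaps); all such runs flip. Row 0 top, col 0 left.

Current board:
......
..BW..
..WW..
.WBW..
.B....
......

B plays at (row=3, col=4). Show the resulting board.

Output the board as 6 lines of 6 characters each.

Answer: ......
..BW..
..WB..
.WBBB.
.B....
......

Derivation:
Place B at (3,4); scan 8 dirs for brackets.
Dir NW: opp run (2,3) capped by B -> flip
Dir N: first cell '.' (not opp) -> no flip
Dir NE: first cell '.' (not opp) -> no flip
Dir W: opp run (3,3) capped by B -> flip
Dir E: first cell '.' (not opp) -> no flip
Dir SW: first cell '.' (not opp) -> no flip
Dir S: first cell '.' (not opp) -> no flip
Dir SE: first cell '.' (not opp) -> no flip
All flips: (2,3) (3,3)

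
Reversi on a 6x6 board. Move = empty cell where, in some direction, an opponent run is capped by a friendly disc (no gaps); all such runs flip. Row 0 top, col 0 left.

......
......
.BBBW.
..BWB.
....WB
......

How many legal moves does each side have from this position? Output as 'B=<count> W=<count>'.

-- B to move --
(1,3): no bracket -> illegal
(1,4): flips 1 -> legal
(1,5): no bracket -> illegal
(2,5): flips 1 -> legal
(3,5): no bracket -> illegal
(4,2): no bracket -> illegal
(4,3): flips 2 -> legal
(5,3): no bracket -> illegal
(5,4): flips 1 -> legal
(5,5): flips 2 -> legal
B mobility = 5
-- W to move --
(1,0): no bracket -> illegal
(1,1): flips 1 -> legal
(1,2): no bracket -> illegal
(1,3): flips 1 -> legal
(1,4): no bracket -> illegal
(2,0): flips 3 -> legal
(2,5): no bracket -> illegal
(3,0): no bracket -> illegal
(3,1): flips 1 -> legal
(3,5): flips 1 -> legal
(4,1): no bracket -> illegal
(4,2): no bracket -> illegal
(4,3): no bracket -> illegal
(5,4): no bracket -> illegal
(5,5): no bracket -> illegal
W mobility = 5

Answer: B=5 W=5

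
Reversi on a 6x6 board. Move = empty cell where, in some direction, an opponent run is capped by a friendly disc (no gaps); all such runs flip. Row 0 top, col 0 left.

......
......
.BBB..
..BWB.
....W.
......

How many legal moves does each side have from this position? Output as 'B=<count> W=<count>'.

Answer: B=3 W=5

Derivation:
-- B to move --
(2,4): no bracket -> illegal
(3,5): no bracket -> illegal
(4,2): no bracket -> illegal
(4,3): flips 1 -> legal
(4,5): no bracket -> illegal
(5,3): no bracket -> illegal
(5,4): flips 1 -> legal
(5,5): flips 2 -> legal
B mobility = 3
-- W to move --
(1,0): no bracket -> illegal
(1,1): flips 1 -> legal
(1,2): no bracket -> illegal
(1,3): flips 1 -> legal
(1,4): no bracket -> illegal
(2,0): no bracket -> illegal
(2,4): flips 1 -> legal
(2,5): no bracket -> illegal
(3,0): no bracket -> illegal
(3,1): flips 1 -> legal
(3,5): flips 1 -> legal
(4,1): no bracket -> illegal
(4,2): no bracket -> illegal
(4,3): no bracket -> illegal
(4,5): no bracket -> illegal
W mobility = 5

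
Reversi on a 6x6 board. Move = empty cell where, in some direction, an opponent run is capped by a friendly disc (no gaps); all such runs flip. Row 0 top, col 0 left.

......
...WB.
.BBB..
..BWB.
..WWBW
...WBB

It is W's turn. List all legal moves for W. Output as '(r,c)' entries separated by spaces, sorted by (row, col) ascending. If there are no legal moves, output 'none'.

Answer: (1,0) (1,1) (1,2) (1,5) (2,5) (3,1) (3,5)

Derivation:
(0,3): no bracket -> illegal
(0,4): no bracket -> illegal
(0,5): no bracket -> illegal
(1,0): flips 2 -> legal
(1,1): flips 1 -> legal
(1,2): flips 4 -> legal
(1,5): flips 1 -> legal
(2,0): no bracket -> illegal
(2,4): no bracket -> illegal
(2,5): flips 1 -> legal
(3,0): no bracket -> illegal
(3,1): flips 2 -> legal
(3,5): flips 2 -> legal
(4,1): no bracket -> illegal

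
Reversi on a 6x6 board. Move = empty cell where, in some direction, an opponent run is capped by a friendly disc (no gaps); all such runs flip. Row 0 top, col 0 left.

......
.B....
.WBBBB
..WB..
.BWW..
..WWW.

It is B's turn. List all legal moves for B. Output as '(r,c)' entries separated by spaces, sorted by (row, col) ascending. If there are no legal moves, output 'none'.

(1,0): no bracket -> illegal
(1,2): no bracket -> illegal
(2,0): flips 1 -> legal
(3,0): no bracket -> illegal
(3,1): flips 2 -> legal
(3,4): no bracket -> illegal
(4,4): flips 2 -> legal
(4,5): no bracket -> illegal
(5,1): flips 1 -> legal
(5,5): no bracket -> illegal

Answer: (2,0) (3,1) (4,4) (5,1)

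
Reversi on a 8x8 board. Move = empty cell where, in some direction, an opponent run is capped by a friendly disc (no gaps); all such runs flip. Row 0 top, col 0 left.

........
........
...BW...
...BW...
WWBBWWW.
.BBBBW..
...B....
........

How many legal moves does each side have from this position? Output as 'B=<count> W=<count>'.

Answer: B=10 W=10

Derivation:
-- B to move --
(1,3): no bracket -> illegal
(1,4): flips 3 -> legal
(1,5): flips 1 -> legal
(2,5): flips 2 -> legal
(3,0): flips 1 -> legal
(3,1): flips 1 -> legal
(3,2): no bracket -> illegal
(3,5): flips 2 -> legal
(3,6): flips 1 -> legal
(3,7): no bracket -> illegal
(4,7): flips 3 -> legal
(5,0): no bracket -> illegal
(5,6): flips 3 -> legal
(5,7): no bracket -> illegal
(6,4): no bracket -> illegal
(6,5): no bracket -> illegal
(6,6): flips 2 -> legal
B mobility = 10
-- W to move --
(1,2): flips 1 -> legal
(1,3): no bracket -> illegal
(1,4): no bracket -> illegal
(2,2): flips 2 -> legal
(3,1): no bracket -> illegal
(3,2): flips 1 -> legal
(5,0): flips 4 -> legal
(6,0): flips 3 -> legal
(6,1): flips 3 -> legal
(6,2): flips 2 -> legal
(6,4): flips 1 -> legal
(6,5): no bracket -> illegal
(7,2): flips 2 -> legal
(7,3): no bracket -> illegal
(7,4): flips 2 -> legal
W mobility = 10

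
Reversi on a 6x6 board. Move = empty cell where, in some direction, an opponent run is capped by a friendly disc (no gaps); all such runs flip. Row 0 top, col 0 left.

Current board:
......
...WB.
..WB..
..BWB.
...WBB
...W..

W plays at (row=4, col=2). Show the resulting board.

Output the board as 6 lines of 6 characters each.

Answer: ......
...WB.
..WB..
..WWB.
..WWBB
...W..

Derivation:
Place W at (4,2); scan 8 dirs for brackets.
Dir NW: first cell '.' (not opp) -> no flip
Dir N: opp run (3,2) capped by W -> flip
Dir NE: first cell 'W' (not opp) -> no flip
Dir W: first cell '.' (not opp) -> no flip
Dir E: first cell 'W' (not opp) -> no flip
Dir SW: first cell '.' (not opp) -> no flip
Dir S: first cell '.' (not opp) -> no flip
Dir SE: first cell 'W' (not opp) -> no flip
All flips: (3,2)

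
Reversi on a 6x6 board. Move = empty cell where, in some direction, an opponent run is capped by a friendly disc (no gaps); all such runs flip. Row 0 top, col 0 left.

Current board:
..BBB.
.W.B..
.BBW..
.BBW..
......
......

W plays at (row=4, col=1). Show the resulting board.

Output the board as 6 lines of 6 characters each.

Place W at (4,1); scan 8 dirs for brackets.
Dir NW: first cell '.' (not opp) -> no flip
Dir N: opp run (3,1) (2,1) capped by W -> flip
Dir NE: opp run (3,2) capped by W -> flip
Dir W: first cell '.' (not opp) -> no flip
Dir E: first cell '.' (not opp) -> no flip
Dir SW: first cell '.' (not opp) -> no flip
Dir S: first cell '.' (not opp) -> no flip
Dir SE: first cell '.' (not opp) -> no flip
All flips: (2,1) (3,1) (3,2)

Answer: ..BBB.
.W.B..
.WBW..
.WWW..
.W....
......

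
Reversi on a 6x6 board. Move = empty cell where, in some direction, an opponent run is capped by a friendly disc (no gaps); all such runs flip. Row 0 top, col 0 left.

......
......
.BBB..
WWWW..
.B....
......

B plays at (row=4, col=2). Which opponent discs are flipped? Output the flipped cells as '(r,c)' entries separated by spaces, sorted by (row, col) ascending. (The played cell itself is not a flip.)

Answer: (3,2)

Derivation:
Dir NW: opp run (3,1), next='.' -> no flip
Dir N: opp run (3,2) capped by B -> flip
Dir NE: opp run (3,3), next='.' -> no flip
Dir W: first cell 'B' (not opp) -> no flip
Dir E: first cell '.' (not opp) -> no flip
Dir SW: first cell '.' (not opp) -> no flip
Dir S: first cell '.' (not opp) -> no flip
Dir SE: first cell '.' (not opp) -> no flip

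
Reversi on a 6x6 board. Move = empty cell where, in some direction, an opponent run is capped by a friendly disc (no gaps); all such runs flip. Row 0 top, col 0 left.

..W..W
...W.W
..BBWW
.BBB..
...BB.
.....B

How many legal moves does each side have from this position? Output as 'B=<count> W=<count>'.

Answer: B=2 W=4

Derivation:
-- B to move --
(0,1): no bracket -> illegal
(0,3): flips 1 -> legal
(0,4): flips 1 -> legal
(1,1): no bracket -> illegal
(1,2): no bracket -> illegal
(1,4): no bracket -> illegal
(3,4): no bracket -> illegal
(3,5): no bracket -> illegal
B mobility = 2
-- W to move --
(1,1): no bracket -> illegal
(1,2): no bracket -> illegal
(1,4): no bracket -> illegal
(2,0): no bracket -> illegal
(2,1): flips 2 -> legal
(3,0): no bracket -> illegal
(3,4): no bracket -> illegal
(3,5): no bracket -> illegal
(4,0): flips 2 -> legal
(4,1): no bracket -> illegal
(4,2): flips 1 -> legal
(4,5): no bracket -> illegal
(5,2): no bracket -> illegal
(5,3): flips 3 -> legal
(5,4): no bracket -> illegal
W mobility = 4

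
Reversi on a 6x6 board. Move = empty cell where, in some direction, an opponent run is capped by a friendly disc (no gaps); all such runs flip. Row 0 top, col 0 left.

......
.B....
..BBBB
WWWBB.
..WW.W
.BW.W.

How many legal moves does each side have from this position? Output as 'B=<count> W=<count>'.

-- B to move --
(2,0): no bracket -> illegal
(2,1): no bracket -> illegal
(3,5): no bracket -> illegal
(4,0): flips 1 -> legal
(4,1): flips 1 -> legal
(4,4): no bracket -> illegal
(5,3): flips 2 -> legal
(5,5): no bracket -> illegal
B mobility = 3
-- W to move --
(0,0): no bracket -> illegal
(0,1): no bracket -> illegal
(0,2): no bracket -> illegal
(1,0): no bracket -> illegal
(1,2): flips 3 -> legal
(1,3): flips 3 -> legal
(1,4): flips 1 -> legal
(1,5): flips 2 -> legal
(2,0): no bracket -> illegal
(2,1): no bracket -> illegal
(3,5): flips 2 -> legal
(4,0): no bracket -> illegal
(4,1): no bracket -> illegal
(4,4): no bracket -> illegal
(5,0): flips 1 -> legal
W mobility = 6

Answer: B=3 W=6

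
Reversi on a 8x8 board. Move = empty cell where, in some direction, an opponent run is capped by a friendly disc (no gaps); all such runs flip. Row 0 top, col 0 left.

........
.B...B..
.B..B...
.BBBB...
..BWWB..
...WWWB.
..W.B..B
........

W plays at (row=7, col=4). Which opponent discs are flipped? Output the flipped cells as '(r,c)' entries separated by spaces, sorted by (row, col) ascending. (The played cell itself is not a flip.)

Answer: (6,4)

Derivation:
Dir NW: first cell '.' (not opp) -> no flip
Dir N: opp run (6,4) capped by W -> flip
Dir NE: first cell '.' (not opp) -> no flip
Dir W: first cell '.' (not opp) -> no flip
Dir E: first cell '.' (not opp) -> no flip
Dir SW: edge -> no flip
Dir S: edge -> no flip
Dir SE: edge -> no flip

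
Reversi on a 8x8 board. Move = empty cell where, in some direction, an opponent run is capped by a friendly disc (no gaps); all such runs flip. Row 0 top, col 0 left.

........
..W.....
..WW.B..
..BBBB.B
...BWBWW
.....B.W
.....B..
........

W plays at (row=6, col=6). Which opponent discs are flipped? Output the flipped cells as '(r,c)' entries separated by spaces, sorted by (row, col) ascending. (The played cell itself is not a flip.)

Answer: (5,5)

Derivation:
Dir NW: opp run (5,5) capped by W -> flip
Dir N: first cell '.' (not opp) -> no flip
Dir NE: first cell 'W' (not opp) -> no flip
Dir W: opp run (6,5), next='.' -> no flip
Dir E: first cell '.' (not opp) -> no flip
Dir SW: first cell '.' (not opp) -> no flip
Dir S: first cell '.' (not opp) -> no flip
Dir SE: first cell '.' (not opp) -> no flip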